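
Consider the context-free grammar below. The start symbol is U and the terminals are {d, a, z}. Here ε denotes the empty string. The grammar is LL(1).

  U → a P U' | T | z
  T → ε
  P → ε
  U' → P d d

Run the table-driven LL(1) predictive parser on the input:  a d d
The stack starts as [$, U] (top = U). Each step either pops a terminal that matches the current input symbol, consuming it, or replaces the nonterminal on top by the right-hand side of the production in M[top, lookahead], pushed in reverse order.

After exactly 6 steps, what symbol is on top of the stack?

d

step 1: stack=$ U  input=a d d $  — expand U → a P U'
step 2: stack=$ U' P a  input=a d d $  — match a
step 3: stack=$ U' P  input=d d $  — expand P → ε
step 4: stack=$ U'  input=d d $  — expand U' → P d d
step 5: stack=$ d d P  input=d d $  — expand P → ε
step 6: stack=$ d d  input=d d $  — match d
Stack after step 6: $ d (top = d).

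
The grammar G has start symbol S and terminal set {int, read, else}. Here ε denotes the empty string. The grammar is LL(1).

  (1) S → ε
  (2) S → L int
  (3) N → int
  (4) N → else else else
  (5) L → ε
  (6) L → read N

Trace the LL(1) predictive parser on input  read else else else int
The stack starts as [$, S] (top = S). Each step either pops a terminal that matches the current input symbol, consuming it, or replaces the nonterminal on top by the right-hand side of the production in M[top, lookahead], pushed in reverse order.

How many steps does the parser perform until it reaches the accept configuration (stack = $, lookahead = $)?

8

     Stack                 Input                      Action
  1  $ S                   read else else else int $  expand S → L int
  2  $ int L               read else else else int $  expand L → read N
  3  $ int N read          read else else else int $  match read
  4  $ int N               else else else int $       expand N → else else else
  5  $ int else else else  else else else int $       match else
  6  $ int else else       else else int $            match else
  7  $ int else            else int $                 match else
  8  $ int                 int $                      match int
Accept reached after 8 steps.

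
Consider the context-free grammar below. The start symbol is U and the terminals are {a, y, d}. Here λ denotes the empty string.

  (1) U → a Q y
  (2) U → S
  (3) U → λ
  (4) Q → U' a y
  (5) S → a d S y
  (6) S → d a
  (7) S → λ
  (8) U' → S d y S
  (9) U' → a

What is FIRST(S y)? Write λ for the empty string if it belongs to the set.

{a, d, y}

FIRST(S) = {λ, a, d}
FIRST(U) = {λ, a, d}  (via S)
FIRST(U') = {a, d}  (via S d y S)
FIRST(Q) = {a, d}  (via U' a y)
FIRST(S y): take FIRST of each symbol in turn, carrying on past any symbol whose FIRST contains λ; result {a, d, y}.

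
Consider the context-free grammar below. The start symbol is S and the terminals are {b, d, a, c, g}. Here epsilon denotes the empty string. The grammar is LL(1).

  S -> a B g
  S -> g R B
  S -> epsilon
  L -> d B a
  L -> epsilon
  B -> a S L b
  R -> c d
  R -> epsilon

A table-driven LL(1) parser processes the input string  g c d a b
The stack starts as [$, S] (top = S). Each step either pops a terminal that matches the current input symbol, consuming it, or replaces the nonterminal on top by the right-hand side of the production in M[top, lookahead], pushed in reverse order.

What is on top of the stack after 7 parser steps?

S

     Stack      Input        Action
  1  $ S        g c d a b $  expand S -> g R B
  2  $ B R g    g c d a b $  match g
  3  $ B R      c d a b $    expand R -> c d
  4  $ B d c    c d a b $    match c
  5  $ B d      d a b $      match d
  6  $ B        a b $        expand B -> a S L b
  7  $ b L S a  a b $        match a
Stack after step 7: $ b L S (top = S).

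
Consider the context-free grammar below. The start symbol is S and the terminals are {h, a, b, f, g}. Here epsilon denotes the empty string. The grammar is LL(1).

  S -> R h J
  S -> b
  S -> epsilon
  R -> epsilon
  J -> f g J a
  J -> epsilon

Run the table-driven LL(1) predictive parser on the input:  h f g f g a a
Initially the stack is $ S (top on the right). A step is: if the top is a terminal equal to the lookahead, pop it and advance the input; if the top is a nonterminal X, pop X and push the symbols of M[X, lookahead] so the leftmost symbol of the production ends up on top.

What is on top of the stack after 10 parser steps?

a

step 1: stack=$ S  input=h f g f g a a $  — expand S -> R h J
step 2: stack=$ J h R  input=h f g f g a a $  — expand R -> epsilon
step 3: stack=$ J h  input=h f g f g a a $  — match h
step 4: stack=$ J  input=f g f g a a $  — expand J -> f g J a
step 5: stack=$ a J g f  input=f g f g a a $  — match f
step 6: stack=$ a J g  input=g f g a a $  — match g
step 7: stack=$ a J  input=f g a a $  — expand J -> f g J a
step 8: stack=$ a a J g f  input=f g a a $  — match f
step 9: stack=$ a a J g  input=g a a $  — match g
step 10: stack=$ a a J  input=a a $  — expand J -> epsilon
Stack after step 10: $ a a (top = a).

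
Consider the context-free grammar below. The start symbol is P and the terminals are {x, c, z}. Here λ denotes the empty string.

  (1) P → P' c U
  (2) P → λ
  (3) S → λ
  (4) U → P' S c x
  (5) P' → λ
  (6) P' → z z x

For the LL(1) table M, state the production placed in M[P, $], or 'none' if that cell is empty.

P → λ

FIRST(S): from S→λ we get {λ}. So FIRST(S) = {λ}.
FIRST(P'): from P'→λ we get {λ}; from P'→z z x we get {z}. So FIRST(P') = {λ, z}.
FIRST(P): from P→P' c U we get {c, z}; from P→λ we get {λ}. So FIRST(P) = {λ, c, z}.
FIRST(U): from U→P' S c x we get {c, z}. So FIRST(U) = {c, z}.
FOLLOW(P) includes $ since P is the start symbol.
FOLLOW(P): P appears on no right-hand side. Thus FOLLOW(P) = {$}.
For P → P' c U: FIRST(P' c U) = {c, z}, so it goes in M[P, t] for t ∈ {c, z}.
For P → λ: FIRST(λ) = {λ}, so it goes in M[P, t] for t ∈ {}; since λ ∈ FIRST, also for every t ∈ FOLLOW(P) = {$}.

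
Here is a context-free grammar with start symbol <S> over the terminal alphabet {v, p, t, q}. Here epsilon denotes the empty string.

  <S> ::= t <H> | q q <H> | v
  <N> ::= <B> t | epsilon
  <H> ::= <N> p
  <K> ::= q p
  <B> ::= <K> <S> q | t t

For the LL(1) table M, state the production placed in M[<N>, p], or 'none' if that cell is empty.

<N> ::= epsilon

FIRST(<S>): from <S>::=t <H> we get {t}; from <S>::=q q <H> we get {q}; from <S>::=v we get {v}. So FIRST(<S>) = {q, t, v}.
FIRST(<K>): from <K>::=q p we get {q}. So FIRST(<K>) = {q}.
FIRST(<B>): from <B>::=<K> <S> q we get {q}; from <B>::=t t we get {t}. So FIRST(<B>) = {q, t}.
FIRST(<N>): from <N>::=<B> t we get {q, t}; from <N>::=epsilon we get {epsilon}. So FIRST(<N>) = {epsilon, q, t}.
FIRST(<H>): from <H>::=<N> p we get {p, q, t}. So FIRST(<H>) = {p, q, t}.
FOLLOW(<S>) includes $ since <S> is the start symbol.
FOLLOW(<N>): in <H>::=<N> p, <N> is followed by p with FIRST {p}. Thus FOLLOW(<N>) = {p}.
For <N> ::= <B> t: FIRST(<B> t) = {q, t}, so it goes in M[<N>, t] for t ∈ {q, t}.
For <N> ::= epsilon: FIRST(epsilon) = {epsilon}, so it goes in M[<N>, t] for t ∈ {}; since epsilon ∈ FIRST, also for every t ∈ FOLLOW(<N>) = {p}.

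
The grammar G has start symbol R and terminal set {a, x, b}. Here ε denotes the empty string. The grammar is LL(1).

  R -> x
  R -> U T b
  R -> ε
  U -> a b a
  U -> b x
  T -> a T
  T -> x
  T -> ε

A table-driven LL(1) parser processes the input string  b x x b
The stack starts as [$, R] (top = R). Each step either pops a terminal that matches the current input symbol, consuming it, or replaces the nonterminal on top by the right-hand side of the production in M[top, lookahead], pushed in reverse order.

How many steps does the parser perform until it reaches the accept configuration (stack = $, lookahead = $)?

7

     Stack      Input      Action
  1  $ R        b x x b $  expand R -> U T b
  2  $ b T U    b x x b $  expand U -> b x
  3  $ b T x b  b x x b $  match b
  4  $ b T x    x x b $    match x
  5  $ b T      x b $      expand T -> x
  6  $ b x      x b $      match x
  7  $ b        b $        match b
Accept reached after 7 steps.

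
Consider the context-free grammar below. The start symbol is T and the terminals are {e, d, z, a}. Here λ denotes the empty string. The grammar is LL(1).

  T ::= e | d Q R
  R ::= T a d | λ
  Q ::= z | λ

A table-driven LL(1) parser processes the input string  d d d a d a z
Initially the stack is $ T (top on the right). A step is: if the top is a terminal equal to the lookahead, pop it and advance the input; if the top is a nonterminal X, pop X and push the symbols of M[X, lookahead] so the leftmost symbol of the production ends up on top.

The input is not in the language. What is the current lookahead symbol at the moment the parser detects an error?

z

      Stack            Input            Action
   1  $ T              d d d a d a z $  expand T ::= d Q R
   2  $ R Q d          d d d a d a z $  match d
   3  $ R Q            d d a d a z $    expand Q ::= λ
   4  $ R              d d a d a z $    expand R ::= T a d
   5  $ d a T          d d a d a z $    expand T ::= d Q R
   6  $ d a R Q d      d d a d a z $    match d
   7  $ d a R Q        d a d a z $      expand Q ::= λ
   8  $ d a R          d a d a z $      expand R ::= T a d
   9  $ d a d a T      d a d a z $      expand T ::= d Q R
  10  $ d a d a R Q d  d a d a z $      match d
  11  $ d a d a R Q    a d a z $        expand Q ::= λ
  12  $ d a d a R      a d a z $        expand R ::= λ
  13  $ d a d a        a d a z $        match a
  14  $ d a d          d a z $          match d
  15  $ d a            a z $            match a
  16  $ d              z $              error: top is terminal d but lookahead is z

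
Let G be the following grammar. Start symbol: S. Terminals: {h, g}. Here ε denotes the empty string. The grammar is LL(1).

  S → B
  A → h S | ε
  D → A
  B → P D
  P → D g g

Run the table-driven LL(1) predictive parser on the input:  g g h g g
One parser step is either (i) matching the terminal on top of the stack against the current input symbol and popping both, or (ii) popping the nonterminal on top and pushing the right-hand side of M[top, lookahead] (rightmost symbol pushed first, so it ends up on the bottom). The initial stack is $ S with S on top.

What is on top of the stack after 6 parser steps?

step 1: stack=$ S  input=g g h g g $  — expand S → B
step 2: stack=$ B  input=g g h g g $  — expand B → P D
step 3: stack=$ D P  input=g g h g g $  — expand P → D g g
step 4: stack=$ D g g D  input=g g h g g $  — expand D → A
step 5: stack=$ D g g A  input=g g h g g $  — expand A → ε
step 6: stack=$ D g g  input=g g h g g $  — match g
Stack after step 6: $ D g (top = g).

g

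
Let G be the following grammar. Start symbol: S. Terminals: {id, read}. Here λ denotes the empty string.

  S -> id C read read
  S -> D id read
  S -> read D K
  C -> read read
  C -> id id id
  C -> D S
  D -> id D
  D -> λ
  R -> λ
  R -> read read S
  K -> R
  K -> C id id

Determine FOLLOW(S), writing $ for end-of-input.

{$, id, read}

FIRST(D): from D->id D we get {id}; from D->λ we get {λ}. So FIRST(D) = {λ, id}.
FIRST(R): from R->λ we get {λ}; from R->read read S we get {read}. So FIRST(R) = {λ, read}.
FIRST(S): from S->id C read read we get {id}; from S->D id read we get {id}; from S->read D K we get {read}. So FIRST(S) = {id, read}.
FIRST(C): from C->read read we get {read}; from C->id id id we get {id}; from C->D S we get {id, read}. So FIRST(C) = {id, read}.
FIRST(K): from K->R we get {λ, read}; from K->C id id we get {id, read}. So FIRST(K) = {λ, id, read}.
FOLLOW(S) includes $ since S is the start symbol.
FOLLOW(C): in S->id C read read, C is followed by read read with FIRST {read}; in K->C id id, C is followed by id id with FIRST {id}. Thus FOLLOW(C) = {id, read}.
FOLLOW(S): in C->D S, the suffix after S is empty, so FOLLOW(S) ⊇ FOLLOW(C) = {id, read}; in R->read read S, the suffix after S is empty, so FOLLOW(S) ⊇ FOLLOW(R) = {$, id, read}. Thus FOLLOW(S) = {$, id, read}.
FOLLOW(D): in S->D id read, D is followed by id read with FIRST {id}; in S->read D K, D is followed by K with FIRST {λ, id, read}; in S->read D K, the suffix after D is nullable, so FOLLOW(D) ⊇ FOLLOW(S) = {$, id, read}; in C->D S, D is followed by S with FIRST {id, read}; in D->id D, the suffix after D is empty (adds nothing new). Thus FOLLOW(D) = {$, id, read}.
FOLLOW(K): in S->read D K, the suffix after K is empty, so FOLLOW(K) ⊇ FOLLOW(S) = {$, id, read}. Thus FOLLOW(K) = {$, id, read}.
FOLLOW(R): in K->R, the suffix after R is empty, so FOLLOW(R) ⊇ FOLLOW(K) = {$, id, read}. Thus FOLLOW(R) = {$, id, read}.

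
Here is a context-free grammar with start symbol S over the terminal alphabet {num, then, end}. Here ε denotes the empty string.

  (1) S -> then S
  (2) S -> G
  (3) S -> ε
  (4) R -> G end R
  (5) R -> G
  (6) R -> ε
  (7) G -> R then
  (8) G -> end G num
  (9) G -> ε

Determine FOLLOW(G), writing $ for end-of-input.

{$, end, num, then}

FIRST(S): from S->then S we get {then}; from S->G we get {ε, end, then}; from S->ε we get {ε}. So FIRST(S) = {ε, end, then}.
FIRST(R): from R->G end R we get {end, then}; from R->G we get {ε, end, then}; from R->ε we get {ε}. So FIRST(R) = {ε, end, then}.
FIRST(G): from G->R then we get {end, then}; from G->end G num we get {end}; from G->ε we get {ε}. So FIRST(G) = {ε, end, then}.
FOLLOW(S) includes $ since S is the start symbol.
FOLLOW(S): in S->then S, the suffix after S is empty (adds nothing new). Thus FOLLOW(S) = {$}.
FOLLOW(R): in R->G end R, the suffix after R is empty (adds nothing new); in G->R then, R is followed by then with FIRST {then}. Thus FOLLOW(R) = {then}.
FOLLOW(G): in S->G, the suffix after G is empty, so FOLLOW(G) ⊇ FOLLOW(S) = {$}; in R->G end R, G is followed by end R with FIRST {end}; in R->G, the suffix after G is empty, so FOLLOW(G) ⊇ FOLLOW(R) = {then}; in G->end G num, G is followed by num with FIRST {num}. Thus FOLLOW(G) = {$, end, num, then}.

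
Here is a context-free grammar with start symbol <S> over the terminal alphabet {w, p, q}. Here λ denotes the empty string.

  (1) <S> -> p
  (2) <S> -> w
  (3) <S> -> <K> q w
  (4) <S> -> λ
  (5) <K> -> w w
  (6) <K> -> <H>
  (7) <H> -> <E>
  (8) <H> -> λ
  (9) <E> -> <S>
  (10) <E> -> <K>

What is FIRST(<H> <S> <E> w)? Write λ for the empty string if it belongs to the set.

FIRST(<S>): from <S>->p we get {p}; from <S>->w we get {w}; from <S>-><K> q w we get {p, q, w}; from <S>->λ we get {λ}. So FIRST(<S>) = {λ, p, q, w}.
FIRST(<K>): from <K>->w w we get {w}; from <K>-><H> we get {λ, p, q, w}. So FIRST(<K>) = {λ, p, q, w}.
FIRST(<E>): from <E>-><S> we get {λ, p, q, w}; from <E>-><K> we get {λ, p, q, w}. So FIRST(<E>) = {λ, p, q, w}.
FIRST(<H>): from <H>-><E> we get {λ, p, q, w}; from <H>->λ we get {λ}. So FIRST(<H>) = {λ, p, q, w}.
FIRST(<H> <S> <E> w): take FIRST of each symbol in turn, carrying on past any symbol whose FIRST contains λ; result {p, q, w}.

{p, q, w}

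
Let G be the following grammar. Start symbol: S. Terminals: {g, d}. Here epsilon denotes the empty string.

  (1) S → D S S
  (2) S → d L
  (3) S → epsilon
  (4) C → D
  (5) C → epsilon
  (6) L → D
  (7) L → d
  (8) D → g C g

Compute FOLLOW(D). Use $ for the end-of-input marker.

{$, d, g}

FIRST(D) = {g}
FIRST(S) = {epsilon, d, g}  (via D S S)
FIRST(C) = {epsilon, g}  (via D)
FIRST(L) = {d, g}  (via D)
FOLLOW(S) includes $ since S is the start symbol.
FOLLOW(S): in S→D S S (occurrence 1), S is followed by S with FIRST {epsilon, d, g}; in S→D S S (occurrence 1), the suffix after S is nullable (adds nothing new); in S→D S S (occurrence 2), the suffix after S is empty (adds nothing new). Thus FOLLOW(S) = {$, d, g}.
FOLLOW(C): in D→g C g, C is followed by g with FIRST {g}. Thus FOLLOW(C) = {g}.
FOLLOW(L): in S→d L, the suffix after L is empty, so FOLLOW(L) ⊇ FOLLOW(S) = {$, d, g}. Thus FOLLOW(L) = {$, d, g}.
FOLLOW(D): in S→D S S, D is followed by S S with FIRST {epsilon, d, g}; in S→D S S, the suffix after D is nullable, so FOLLOW(D) ⊇ FOLLOW(S) = {$, d, g}; in C→D, the suffix after D is empty, so FOLLOW(D) ⊇ FOLLOW(C) = {g}; in L→D, the suffix after D is empty, so FOLLOW(D) ⊇ FOLLOW(L) = {$, d, g}. Thus FOLLOW(D) = {$, d, g}.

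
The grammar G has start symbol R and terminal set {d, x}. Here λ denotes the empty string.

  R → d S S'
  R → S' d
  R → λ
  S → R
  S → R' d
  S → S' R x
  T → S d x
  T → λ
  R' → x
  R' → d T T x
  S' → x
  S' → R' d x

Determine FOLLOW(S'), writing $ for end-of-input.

{$, d, x}

FIRST(R') = {d, x}
FIRST(S') = {d, x}  (via R' d x)
FIRST(R) = {λ, d, x}  (via S' d)
FIRST(S) = {λ, d, x}  (via R, R' d, S' R x)
FIRST(T) = {λ, d, x}  (via S d x)
FOLLOW(R) includes $ since R is the start symbol.
FOLLOW(S): in R→d S S', S is followed by S' with FIRST {d, x}; in T→S d x, S is followed by d x with FIRST {d}. Thus FOLLOW(S) = {d, x}.
FOLLOW(R): in S→R, the suffix after R is empty, so FOLLOW(R) ⊇ FOLLOW(S) = {d, x}; in S→S' R x, R is followed by x with FIRST {x}. Thus FOLLOW(R) = {$, d, x}.
FOLLOW(T): in R'→d T T x (occurrence 1), T is followed by T x with FIRST {d, x}; in R'→d T T x (occurrence 2), T is followed by x with FIRST {x}. Thus FOLLOW(T) = {d, x}.
FOLLOW(R'): in S→R' d, R' is followed by d with FIRST {d}; in S'→R' d x, R' is followed by d x with FIRST {d}. Thus FOLLOW(R') = {d}.
FOLLOW(S'): in R→d S S', the suffix after S' is empty, so FOLLOW(S') ⊇ FOLLOW(R) = {$, d, x}; in R→S' d, S' is followed by d with FIRST {d}; in S→S' R x, S' is followed by R x with FIRST {d, x}. Thus FOLLOW(S') = {$, d, x}.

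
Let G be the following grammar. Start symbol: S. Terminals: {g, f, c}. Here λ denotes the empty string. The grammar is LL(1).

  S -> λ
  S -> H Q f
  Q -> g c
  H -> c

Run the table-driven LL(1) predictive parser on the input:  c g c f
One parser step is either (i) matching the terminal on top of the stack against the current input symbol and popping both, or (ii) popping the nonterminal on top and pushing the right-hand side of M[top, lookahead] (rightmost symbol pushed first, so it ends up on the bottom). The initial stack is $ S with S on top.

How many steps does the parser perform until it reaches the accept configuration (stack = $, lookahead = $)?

7

     Stack    Input      Action
  1  $ S      c g c f $  expand S -> H Q f
  2  $ f Q H  c g c f $  expand H -> c
  3  $ f Q c  c g c f $  match c
  4  $ f Q    g c f $    expand Q -> g c
  5  $ f c g  g c f $    match g
  6  $ f c    c f $      match c
  7  $ f      f $        match f
Accept reached after 7 steps.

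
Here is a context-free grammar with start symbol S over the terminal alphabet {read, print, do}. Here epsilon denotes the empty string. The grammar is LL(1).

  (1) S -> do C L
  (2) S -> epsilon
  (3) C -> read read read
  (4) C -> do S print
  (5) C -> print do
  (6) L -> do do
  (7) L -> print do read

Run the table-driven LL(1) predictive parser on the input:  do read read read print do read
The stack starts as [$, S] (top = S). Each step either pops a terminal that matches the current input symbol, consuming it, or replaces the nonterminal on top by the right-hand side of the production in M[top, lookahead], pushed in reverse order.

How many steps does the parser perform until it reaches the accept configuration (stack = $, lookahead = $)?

      Stack               Input                              Action
   1  $ S                 do read read read print do read $  expand S -> do C L
   2  $ L C do            do read read read print do read $  match do
   3  $ L C               read read read print do read $     expand C -> read read read
   4  $ L read read read  read read read print do read $     match read
   5  $ L read read       read read print do read $          match read
   6  $ L read            read print do read $               match read
   7  $ L                 print do read $                    expand L -> print do read
   8  $ read do print     print do read $                    match print
   9  $ read do           do read $                          match do
  10  $ read              read $                             match read
Accept reached after 10 steps.

10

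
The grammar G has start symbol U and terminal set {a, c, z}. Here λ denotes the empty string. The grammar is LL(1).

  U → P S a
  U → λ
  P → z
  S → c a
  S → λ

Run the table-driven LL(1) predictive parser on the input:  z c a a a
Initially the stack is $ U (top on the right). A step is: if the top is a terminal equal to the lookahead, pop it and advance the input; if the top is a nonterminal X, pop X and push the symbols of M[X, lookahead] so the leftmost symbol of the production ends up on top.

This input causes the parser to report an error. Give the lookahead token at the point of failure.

a

step 1: stack=$ U  input=z c a a a $  — expand U → P S a
step 2: stack=$ a S P  input=z c a a a $  — expand P → z
step 3: stack=$ a S z  input=z c a a a $  — match z
step 4: stack=$ a S  input=c a a a $  — expand S → c a
step 5: stack=$ a a c  input=c a a a $  — match c
step 6: stack=$ a a  input=a a a $  — match a
step 7: stack=$ a  input=a a $  — match a
step 8: stack=$  input=a $  — error: stack empty but input remains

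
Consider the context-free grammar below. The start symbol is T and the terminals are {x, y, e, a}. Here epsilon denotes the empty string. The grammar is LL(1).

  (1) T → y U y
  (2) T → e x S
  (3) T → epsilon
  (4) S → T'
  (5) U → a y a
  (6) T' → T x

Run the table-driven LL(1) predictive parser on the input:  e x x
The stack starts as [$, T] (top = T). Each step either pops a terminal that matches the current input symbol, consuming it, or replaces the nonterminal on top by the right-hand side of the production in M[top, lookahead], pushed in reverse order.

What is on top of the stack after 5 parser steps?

     Stack    Input    Action
  1  $ T      e x x $  expand T → e x S
  2  $ S x e  e x x $  match e
  3  $ S x    x x $    match x
  4  $ S      x $      expand S → T'
  5  $ T'     x $      expand T' → T x
Stack after step 5: $ x T (top = T).

T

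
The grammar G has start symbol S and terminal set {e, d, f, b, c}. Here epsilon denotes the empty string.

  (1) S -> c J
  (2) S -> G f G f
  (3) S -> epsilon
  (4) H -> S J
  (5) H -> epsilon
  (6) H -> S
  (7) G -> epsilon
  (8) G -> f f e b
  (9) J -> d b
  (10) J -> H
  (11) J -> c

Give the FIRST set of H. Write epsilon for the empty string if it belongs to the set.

FIRST(G) = {epsilon, f}
FIRST(S) = {epsilon, c, f}  (via G f G f)
FIRST(H) = {epsilon, c, d, f}  (via S J, S)
FIRST(J) = {epsilon, c, d, f}  (via H)

{epsilon, c, d, f}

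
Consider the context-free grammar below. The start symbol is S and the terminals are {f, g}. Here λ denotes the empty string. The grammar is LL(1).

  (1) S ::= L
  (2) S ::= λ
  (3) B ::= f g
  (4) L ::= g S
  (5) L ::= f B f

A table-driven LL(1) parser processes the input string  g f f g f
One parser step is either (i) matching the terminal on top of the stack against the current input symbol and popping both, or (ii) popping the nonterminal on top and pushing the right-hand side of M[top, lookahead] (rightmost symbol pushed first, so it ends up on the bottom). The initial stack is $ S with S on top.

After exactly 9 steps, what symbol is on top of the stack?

step 1: stack=$ S  input=g f f g f $  — expand S ::= L
step 2: stack=$ L  input=g f f g f $  — expand L ::= g S
step 3: stack=$ S g  input=g f f g f $  — match g
step 4: stack=$ S  input=f f g f $  — expand S ::= L
step 5: stack=$ L  input=f f g f $  — expand L ::= f B f
step 6: stack=$ f B f  input=f f g f $  — match f
step 7: stack=$ f B  input=f g f $  — expand B ::= f g
step 8: stack=$ f g f  input=f g f $  — match f
step 9: stack=$ f g  input=g f $  — match g
Stack after step 9: $ f (top = f).

f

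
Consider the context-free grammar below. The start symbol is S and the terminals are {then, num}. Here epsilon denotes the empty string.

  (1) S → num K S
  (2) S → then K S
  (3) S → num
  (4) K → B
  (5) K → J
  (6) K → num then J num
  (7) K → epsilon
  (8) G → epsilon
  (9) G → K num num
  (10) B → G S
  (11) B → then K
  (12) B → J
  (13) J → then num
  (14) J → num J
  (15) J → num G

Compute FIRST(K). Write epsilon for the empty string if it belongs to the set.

FIRST(S) = {num, then}
FIRST(J) = {num, then}
FIRST(K) = {epsilon, num, then}  (via B, J)
FIRST(G) = {epsilon, num, then}  (via K num num)
FIRST(B) = {num, then}  (via G S, J)

{epsilon, num, then}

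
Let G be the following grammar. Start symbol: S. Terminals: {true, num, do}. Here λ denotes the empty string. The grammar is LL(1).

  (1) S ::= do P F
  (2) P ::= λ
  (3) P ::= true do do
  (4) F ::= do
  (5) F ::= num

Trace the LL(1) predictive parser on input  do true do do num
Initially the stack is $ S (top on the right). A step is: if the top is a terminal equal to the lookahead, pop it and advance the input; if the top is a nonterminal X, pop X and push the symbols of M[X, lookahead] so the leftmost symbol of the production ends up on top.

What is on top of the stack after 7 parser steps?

num

step 1: stack=$ S  input=do true do do num $  — expand S ::= do P F
step 2: stack=$ F P do  input=do true do do num $  — match do
step 3: stack=$ F P  input=true do do num $  — expand P ::= true do do
step 4: stack=$ F do do true  input=true do do num $  — match true
step 5: stack=$ F do do  input=do do num $  — match do
step 6: stack=$ F do  input=do num $  — match do
step 7: stack=$ F  input=num $  — expand F ::= num
Stack after step 7: $ num (top = num).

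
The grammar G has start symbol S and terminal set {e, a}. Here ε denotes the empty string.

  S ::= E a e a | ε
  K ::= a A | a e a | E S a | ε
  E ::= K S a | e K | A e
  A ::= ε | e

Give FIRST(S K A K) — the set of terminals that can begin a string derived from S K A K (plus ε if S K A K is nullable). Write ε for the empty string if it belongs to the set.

{ε, a, e}

FIRST(A) = {ε, e}
FIRST(S) = {ε, a, e}  (via E a e a)
FIRST(K) = {ε, a, e}  (via E S a)
FIRST(E) = {a, e}  (via K S a, A e)
FIRST(S K A K): take FIRST of each symbol in turn, carrying on past any symbol whose FIRST contains ε; result {ε, a, e}.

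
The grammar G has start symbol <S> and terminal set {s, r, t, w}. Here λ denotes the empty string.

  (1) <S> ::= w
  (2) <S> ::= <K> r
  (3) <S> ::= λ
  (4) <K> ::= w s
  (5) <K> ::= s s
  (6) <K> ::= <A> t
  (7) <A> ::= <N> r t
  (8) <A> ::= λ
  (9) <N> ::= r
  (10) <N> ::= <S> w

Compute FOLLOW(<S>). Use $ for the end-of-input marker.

{$, w}

FIRST(<S>) = {λ, r, s, t, w}  (via <K> r)
FIRST(<N>) = {r, s, t, w}  (via <S> w)
FIRST(<A>) = {λ, r, s, t, w}  (via <N> r t)
FIRST(<K>) = {r, s, t, w}  (via <A> t)
FOLLOW(<S>) includes $ since <S> is the start symbol.
FOLLOW(<S>): in <N>::=<S> w, <S> is followed by w with FIRST {w}. Thus FOLLOW(<S>) = {$, w}.
FOLLOW(<K>): in <S>::=<K> r, <K> is followed by r with FIRST {r}. Thus FOLLOW(<K>) = {r}.
FOLLOW(<A>): in <K>::=<A> t, <A> is followed by t with FIRST {t}. Thus FOLLOW(<A>) = {t}.
FOLLOW(<N>): in <A>::=<N> r t, <N> is followed by r t with FIRST {r}. Thus FOLLOW(<N>) = {r}.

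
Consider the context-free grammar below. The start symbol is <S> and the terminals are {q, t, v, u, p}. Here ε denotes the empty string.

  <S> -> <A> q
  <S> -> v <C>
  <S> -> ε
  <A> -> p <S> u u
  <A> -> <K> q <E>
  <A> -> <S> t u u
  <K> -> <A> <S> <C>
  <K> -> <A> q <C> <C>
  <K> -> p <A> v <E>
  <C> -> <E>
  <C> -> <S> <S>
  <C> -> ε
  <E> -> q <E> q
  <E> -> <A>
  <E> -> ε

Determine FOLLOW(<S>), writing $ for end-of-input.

FIRST(<S>) = {ε, p, t, v}  (via <A> q)
FIRST(<A>) = {p, t, v}  (via <K> q <E>, <S> t u u)
FIRST(<K>) = {p, t, v}  (via <A> <S> <C>, <A> q <C> <C>)
FIRST(<E>) = {ε, p, q, t, v}  (via <A>)
FIRST(<C>) = {ε, p, q, t, v}  (via <E>, <S> <S>)
FOLLOW(<S>) includes $ since <S> is the start symbol.
FOLLOW(<K>): in <A>-><K> q <E>, <K> is followed by q <E> with FIRST {q}. Thus FOLLOW(<K>) = {q}.
FOLLOW(<S>): in <A>->p <S> u u, <S> is followed by u u with FIRST {u}; in <A>-><S> t u u, <S> is followed by t u u with FIRST {t}; in <K>-><A> <S> <C>, <S> is followed by <C> with FIRST {ε, p, q, t, v}; in <K>-><A> <S> <C>, the suffix after <S> is nullable, so FOLLOW(<S>) ⊇ FOLLOW(<K>) = {q}; in <C>-><S> <S> (occurrence 1), <S> is followed by <S> with FIRST {ε, p, t, v}; in <C>-><S> <S> (occurrence 1), the suffix after <S> is nullable, so FOLLOW(<S>) ⊇ FOLLOW(<C>) = {$, p, q, t, u, v}; in <C>-><S> <S> (occurrence 2), the suffix after <S> is empty, so FOLLOW(<S>) ⊇ FOLLOW(<C>) = {$, p, q, t, u, v}. Thus FOLLOW(<S>) = {$, p, q, t, u, v}.
FOLLOW(<C>): in <S>->v <C>, the suffix after <C> is empty, so FOLLOW(<C>) ⊇ FOLLOW(<S>) = {$, p, q, t, u, v}; in <K>-><A> <S> <C>, the suffix after <C> is empty, so FOLLOW(<C>) ⊇ FOLLOW(<K>) = {q}; in <K>-><A> q <C> <C> (occurrence 1), <C> is followed by <C> with FIRST {ε, p, q, t, v}; in <K>-><A> q <C> <C> (occurrence 1), the suffix after <C> is nullable, so FOLLOW(<C>) ⊇ FOLLOW(<K>) = {q}; in <K>-><A> q <C> <C> (occurrence 2), the suffix after <C> is empty, so FOLLOW(<C>) ⊇ FOLLOW(<K>) = {q}. Thus FOLLOW(<C>) = {$, p, q, t, u, v}.
FOLLOW(<A>): in <S>-><A> q, <A> is followed by q with FIRST {q}; in <K>-><A> <S> <C>, <A> is followed by <S> <C> with FIRST {ε, p, q, t, v}; in <K>-><A> <S> <C>, the suffix after <A> is nullable, so FOLLOW(<A>) ⊇ FOLLOW(<K>) = {q}; in <K>-><A> q <C> <C>, <A> is followed by q <C> <C> with FIRST {q}; in <K>->p <A> v <E>, <A> is followed by v <E> with FIRST {v}; in <E>-><A>, the suffix after <A> is empty, so FOLLOW(<A>) ⊇ FOLLOW(<E>) = {$, p, q, t, u, v}. Thus FOLLOW(<A>) = {$, p, q, t, u, v}.
FOLLOW(<E>): in <A>-><K> q <E>, the suffix after <E> is empty, so FOLLOW(<E>) ⊇ FOLLOW(<A>) = {$, p, q, t, u, v}; in <K>->p <A> v <E>, the suffix after <E> is empty, so FOLLOW(<E>) ⊇ FOLLOW(<K>) = {q}; in <C>-><E>, the suffix after <E> is empty, so FOLLOW(<E>) ⊇ FOLLOW(<C>) = {$, p, q, t, u, v}; in <E>->q <E> q, <E> is followed by q with FIRST {q}. Thus FOLLOW(<E>) = {$, p, q, t, u, v}.

{$, p, q, t, u, v}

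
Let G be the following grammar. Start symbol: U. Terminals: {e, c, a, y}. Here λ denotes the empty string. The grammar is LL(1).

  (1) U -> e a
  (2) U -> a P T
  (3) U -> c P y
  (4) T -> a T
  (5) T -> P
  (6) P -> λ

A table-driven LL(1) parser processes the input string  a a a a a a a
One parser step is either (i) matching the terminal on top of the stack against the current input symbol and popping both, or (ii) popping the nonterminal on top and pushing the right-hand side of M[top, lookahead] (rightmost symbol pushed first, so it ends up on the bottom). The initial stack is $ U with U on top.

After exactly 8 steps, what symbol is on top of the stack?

a

     Stack    Input            Action
  1  $ U      a a a a a a a $  expand U -> a P T
  2  $ T P a  a a a a a a a $  match a
  3  $ T P    a a a a a a $    expand P -> λ
  4  $ T      a a a a a a $    expand T -> a T
  5  $ T a    a a a a a a $    match a
  6  $ T      a a a a a $      expand T -> a T
  7  $ T a    a a a a a $      match a
  8  $ T      a a a a $        expand T -> a T
Stack after step 8: $ T a (top = a).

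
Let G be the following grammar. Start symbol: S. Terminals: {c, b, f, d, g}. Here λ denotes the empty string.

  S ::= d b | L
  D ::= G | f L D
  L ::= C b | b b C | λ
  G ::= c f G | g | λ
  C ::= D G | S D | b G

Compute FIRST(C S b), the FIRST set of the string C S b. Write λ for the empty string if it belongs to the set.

{b, c, d, f, g}

FIRST(G) = {λ, c, g}
FIRST(D) = {λ, c, f, g}  (via G)
FIRST(S) = {λ, b, c, d, f, g}  (via L)
FIRST(C) = {λ, b, c, d, f, g}  (via D G, S D)
FIRST(L) = {λ, b, c, d, f, g}  (via C b)
FIRST(C S b): take FIRST of each symbol in turn, carrying on past any symbol whose FIRST contains λ; result {b, c, d, f, g}.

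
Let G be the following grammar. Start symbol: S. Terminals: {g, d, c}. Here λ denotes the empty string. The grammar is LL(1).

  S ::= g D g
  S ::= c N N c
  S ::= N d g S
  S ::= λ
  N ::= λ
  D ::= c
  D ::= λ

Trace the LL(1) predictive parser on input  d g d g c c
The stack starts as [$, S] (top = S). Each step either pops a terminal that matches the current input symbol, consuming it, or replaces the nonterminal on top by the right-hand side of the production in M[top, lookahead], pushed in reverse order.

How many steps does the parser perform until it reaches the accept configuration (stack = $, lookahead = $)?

      Stack      Input          Action
   1  $ S        d g d g c c $  expand S ::= N d g S
   2  $ S g d N  d g d g c c $  expand N ::= λ
   3  $ S g d    d g d g c c $  match d
   4  $ S g      g d g c c $    match g
   5  $ S        d g c c $      expand S ::= N d g S
   6  $ S g d N  d g c c $      expand N ::= λ
   7  $ S g d    d g c c $      match d
   8  $ S g      g c c $        match g
   9  $ S        c c $          expand S ::= c N N c
  10  $ c N N c  c c $          match c
  11  $ c N N    c $            expand N ::= λ
  12  $ c N      c $            expand N ::= λ
  13  $ c        c $            match c
Accept reached after 13 steps.

13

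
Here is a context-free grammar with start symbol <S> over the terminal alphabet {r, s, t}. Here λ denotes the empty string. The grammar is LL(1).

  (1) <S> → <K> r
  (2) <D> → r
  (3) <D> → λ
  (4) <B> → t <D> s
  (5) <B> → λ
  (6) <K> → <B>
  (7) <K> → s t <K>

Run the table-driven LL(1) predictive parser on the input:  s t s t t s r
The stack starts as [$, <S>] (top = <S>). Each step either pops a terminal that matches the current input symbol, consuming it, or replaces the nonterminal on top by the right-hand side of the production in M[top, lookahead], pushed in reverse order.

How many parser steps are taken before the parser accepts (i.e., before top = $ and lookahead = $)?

13

      Stack        Input            Action
   1  $ <S>        s t s t t s r $  expand <S> → <K> r
   2  $ r <K>      s t s t t s r $  expand <K> → s t <K>
   3  $ r <K> t s  s t s t t s r $  match s
   4  $ r <K> t    t s t t s r $    match t
   5  $ r <K>      s t t s r $      expand <K> → s t <K>
   6  $ r <K> t s  s t t s r $      match s
   7  $ r <K> t    t t s r $        match t
   8  $ r <K>      t s r $          expand <K> → <B>
   9  $ r <B>      t s r $          expand <B> → t <D> s
  10  $ r s <D> t  t s r $          match t
  11  $ r s <D>    s r $            expand <D> → λ
  12  $ r s        s r $            match s
  13  $ r          r $              match r
Accept reached after 13 steps.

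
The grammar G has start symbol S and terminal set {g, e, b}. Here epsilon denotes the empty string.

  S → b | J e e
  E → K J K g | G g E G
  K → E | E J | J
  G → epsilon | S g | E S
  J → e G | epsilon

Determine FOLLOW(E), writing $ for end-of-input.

FIRST(J) = {epsilon, e}
FIRST(S) = {b, e}  (via J e e)
FIRST(E) = {b, e, g}  (via K J K g, G g E G)
FIRST(K) = {epsilon, b, e, g}  (via E, E J, J)
FIRST(G) = {epsilon, b, e, g}  (via S g, E S)
FOLLOW(S) includes $ since S is the start symbol.
FOLLOW(K): in E→K J K g (occurrence 1), K is followed by J K g with FIRST {b, e, g}; in E→K J K g (occurrence 2), K is followed by g with FIRST {g}. Thus FOLLOW(K) = {b, e, g}.
FOLLOW(E): in E→G g E G, E is followed by G with FIRST {epsilon, b, e, g}; in E→G g E G, the suffix after E is nullable (adds nothing new); in K→E, the suffix after E is empty, so FOLLOW(E) ⊇ FOLLOW(K) = {b, e, g}; in K→E J, E is followed by J with FIRST {epsilon, e}; in K→E J, the suffix after E is nullable, so FOLLOW(E) ⊇ FOLLOW(K) = {b, e, g}; in G→E S, E is followed by S with FIRST {b, e}. Thus FOLLOW(E) = {b, e, g}.
FOLLOW(J): in S→J e e, J is followed by e e with FIRST {e}; in E→K J K g, J is followed by K g with FIRST {b, e, g}; in K→E J, the suffix after J is empty, so FOLLOW(J) ⊇ FOLLOW(K) = {b, e, g}; in K→J, the suffix after J is empty, so FOLLOW(J) ⊇ FOLLOW(K) = {b, e, g}. Thus FOLLOW(J) = {b, e, g}.
FOLLOW(G): in E→G g E G (occurrence 1), G is followed by g E G with FIRST {g}; in E→G g E G (occurrence 2), the suffix after G is empty, so FOLLOW(G) ⊇ FOLLOW(E) = {b, e, g}; in J→e G, the suffix after G is empty, so FOLLOW(G) ⊇ FOLLOW(J) = {b, e, g}. Thus FOLLOW(G) = {b, e, g}.
FOLLOW(S): in G→S g, S is followed by g with FIRST {g}; in G→E S, the suffix after S is empty, so FOLLOW(S) ⊇ FOLLOW(G) = {b, e, g}. Thus FOLLOW(S) = {$, b, e, g}.

{b, e, g}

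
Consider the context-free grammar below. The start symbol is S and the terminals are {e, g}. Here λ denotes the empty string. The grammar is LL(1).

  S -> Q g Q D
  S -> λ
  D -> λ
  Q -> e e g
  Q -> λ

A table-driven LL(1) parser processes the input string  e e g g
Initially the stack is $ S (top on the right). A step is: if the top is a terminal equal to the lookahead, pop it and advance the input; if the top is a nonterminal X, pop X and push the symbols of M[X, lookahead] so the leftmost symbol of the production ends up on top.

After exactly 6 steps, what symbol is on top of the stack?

     Stack          Input      Action
  1  $ S            e e g g $  expand S -> Q g Q D
  2  $ D Q g Q      e e g g $  expand Q -> e e g
  3  $ D Q g g e e  e e g g $  match e
  4  $ D Q g g e    e g g $    match e
  5  $ D Q g g      g g $      match g
  6  $ D Q g        g $        match g
Stack after step 6: $ D Q (top = Q).

Q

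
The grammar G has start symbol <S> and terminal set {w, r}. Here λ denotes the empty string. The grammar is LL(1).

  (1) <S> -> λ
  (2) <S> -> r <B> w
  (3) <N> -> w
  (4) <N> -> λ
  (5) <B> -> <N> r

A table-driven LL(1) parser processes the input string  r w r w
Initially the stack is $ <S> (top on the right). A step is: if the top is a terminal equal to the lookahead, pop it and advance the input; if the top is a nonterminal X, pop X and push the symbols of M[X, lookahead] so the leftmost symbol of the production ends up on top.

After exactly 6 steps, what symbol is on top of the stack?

w

step 1: stack=$ <S>  input=r w r w $  — expand <S> -> r <B> w
step 2: stack=$ w <B> r  input=r w r w $  — match r
step 3: stack=$ w <B>  input=w r w $  — expand <B> -> <N> r
step 4: stack=$ w r <N>  input=w r w $  — expand <N> -> w
step 5: stack=$ w r w  input=w r w $  — match w
step 6: stack=$ w r  input=r w $  — match r
Stack after step 6: $ w (top = w).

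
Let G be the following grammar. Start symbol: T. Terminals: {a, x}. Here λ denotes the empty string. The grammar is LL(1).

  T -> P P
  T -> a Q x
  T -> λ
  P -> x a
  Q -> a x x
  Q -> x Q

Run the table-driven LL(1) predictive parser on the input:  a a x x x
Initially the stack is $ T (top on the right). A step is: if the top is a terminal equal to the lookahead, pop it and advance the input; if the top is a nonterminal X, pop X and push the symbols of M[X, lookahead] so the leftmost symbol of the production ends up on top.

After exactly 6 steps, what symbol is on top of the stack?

     Stack      Input        Action
  1  $ T        a a x x x $  expand T -> a Q x
  2  $ x Q a    a a x x x $  match a
  3  $ x Q      a x x x $    expand Q -> a x x
  4  $ x x x a  a x x x $    match a
  5  $ x x x    x x x $      match x
  6  $ x x      x x $        match x
Stack after step 6: $ x (top = x).

x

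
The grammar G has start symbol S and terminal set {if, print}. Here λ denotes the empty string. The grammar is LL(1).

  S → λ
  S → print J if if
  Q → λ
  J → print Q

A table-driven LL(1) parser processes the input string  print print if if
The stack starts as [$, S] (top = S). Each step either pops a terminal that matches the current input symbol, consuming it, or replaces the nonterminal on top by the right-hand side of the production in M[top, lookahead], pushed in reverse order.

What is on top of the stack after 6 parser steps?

step 1: stack=$ S  input=print print if if $  — expand S → print J if if
step 2: stack=$ if if J print  input=print print if if $  — match print
step 3: stack=$ if if J  input=print if if $  — expand J → print Q
step 4: stack=$ if if Q print  input=print if if $  — match print
step 5: stack=$ if if Q  input=if if $  — expand Q → λ
step 6: stack=$ if if  input=if if $  — match if
Stack after step 6: $ if (top = if).

if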